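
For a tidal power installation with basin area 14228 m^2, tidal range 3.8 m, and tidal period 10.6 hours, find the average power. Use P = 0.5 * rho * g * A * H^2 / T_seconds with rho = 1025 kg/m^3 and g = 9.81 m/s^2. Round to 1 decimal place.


Convert period to seconds: T = 10.6 * 3600 = 38160.0 s
H^2 = 3.8^2 = 14.44
P = 0.5 * rho * g * A * H^2 / T
P = 0.5 * 1025 * 9.81 * 14228 * 14.44 / 38160.0
P = 27068.6 W

27068.6


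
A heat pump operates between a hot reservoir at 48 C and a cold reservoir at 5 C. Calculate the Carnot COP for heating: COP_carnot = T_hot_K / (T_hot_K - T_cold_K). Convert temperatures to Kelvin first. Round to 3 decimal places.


Convert to Kelvin:
  T_hot = 48 + 273.15 = 321.15 K
  T_cold = 5 + 273.15 = 278.15 K
Apply Carnot COP formula:
  COP = T_hot_K / (T_hot_K - T_cold_K) = 321.15 / 43.0
  COP = 7.469

7.469


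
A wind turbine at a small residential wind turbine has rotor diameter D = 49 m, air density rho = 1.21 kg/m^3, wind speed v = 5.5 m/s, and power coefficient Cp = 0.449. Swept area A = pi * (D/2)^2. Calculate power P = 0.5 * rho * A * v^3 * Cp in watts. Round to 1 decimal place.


Step 1 -- Compute swept area:
  A = pi * (D/2)^2 = pi * (49/2)^2 = 1885.74 m^2
Step 2 -- Apply wind power equation:
  P = 0.5 * rho * A * v^3 * Cp
  v^3 = 5.5^3 = 166.375
  P = 0.5 * 1.21 * 1885.74 * 166.375 * 0.449
  P = 85225.9 W

85225.9


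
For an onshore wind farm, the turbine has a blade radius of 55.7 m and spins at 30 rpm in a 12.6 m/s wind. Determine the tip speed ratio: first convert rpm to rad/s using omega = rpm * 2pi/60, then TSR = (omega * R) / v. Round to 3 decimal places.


Convert rotational speed to rad/s:
  omega = 30 * 2 * pi / 60 = 3.1416 rad/s
Compute tip speed:
  v_tip = omega * R = 3.1416 * 55.7 = 174.987 m/s
Tip speed ratio:
  TSR = v_tip / v_wind = 174.987 / 12.6 = 13.888

13.888


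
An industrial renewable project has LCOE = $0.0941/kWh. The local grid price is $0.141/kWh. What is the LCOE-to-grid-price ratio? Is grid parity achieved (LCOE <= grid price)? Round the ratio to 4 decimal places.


Compare LCOE to grid price:
  LCOE = $0.0941/kWh, Grid price = $0.141/kWh
  Ratio = LCOE / grid_price = 0.0941 / 0.141 = 0.6674
  Grid parity achieved (ratio <= 1)? yes

0.6674


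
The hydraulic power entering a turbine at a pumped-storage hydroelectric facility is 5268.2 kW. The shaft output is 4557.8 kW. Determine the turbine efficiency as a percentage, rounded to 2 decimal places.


Turbine efficiency = (output power / input power) * 100
eta = (4557.8 / 5268.2) * 100
eta = 86.52%

86.52


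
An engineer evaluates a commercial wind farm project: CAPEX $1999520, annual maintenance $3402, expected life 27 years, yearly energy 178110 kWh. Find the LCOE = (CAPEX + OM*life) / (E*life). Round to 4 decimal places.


Total cost = CAPEX + OM * lifetime = 1999520 + 3402 * 27 = 1999520 + 91854 = 2091374
Total generation = annual * lifetime = 178110 * 27 = 4808970 kWh
LCOE = 2091374 / 4808970
LCOE = 0.4349 $/kWh

0.4349


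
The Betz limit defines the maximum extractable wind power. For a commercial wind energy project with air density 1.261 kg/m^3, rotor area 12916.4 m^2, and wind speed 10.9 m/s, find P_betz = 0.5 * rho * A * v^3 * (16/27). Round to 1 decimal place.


The Betz coefficient Cp_max = 16/27 = 0.5926
v^3 = 10.9^3 = 1295.029
P_betz = 0.5 * rho * A * v^3 * Cp_max
P_betz = 0.5 * 1.261 * 12916.4 * 1295.029 * 0.5926
P_betz = 6249744.9 W

6249744.9


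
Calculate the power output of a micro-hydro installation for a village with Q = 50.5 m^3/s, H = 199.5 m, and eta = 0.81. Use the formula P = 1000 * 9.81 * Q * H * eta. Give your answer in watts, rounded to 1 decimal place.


Apply the hydropower formula P = rho * g * Q * H * eta
rho * g = 1000 * 9.81 = 9810.0
P = 9810.0 * 50.5 * 199.5 * 0.81
P = 80054971.0 W

80054971.0


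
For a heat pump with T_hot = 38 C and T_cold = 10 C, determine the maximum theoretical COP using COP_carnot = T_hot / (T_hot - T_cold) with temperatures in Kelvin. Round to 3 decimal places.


Convert to Kelvin:
  T_hot = 38 + 273.15 = 311.15 K
  T_cold = 10 + 273.15 = 283.15 K
Apply Carnot COP formula:
  COP = T_hot_K / (T_hot_K - T_cold_K) = 311.15 / 28.0
  COP = 11.113

11.113


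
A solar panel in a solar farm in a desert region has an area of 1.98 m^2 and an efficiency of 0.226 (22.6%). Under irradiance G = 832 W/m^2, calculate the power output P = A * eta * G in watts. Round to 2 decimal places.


Use the solar power formula P = A * eta * G.
Given: A = 1.98 m^2, eta = 0.226, G = 832 W/m^2
P = 1.98 * 0.226 * 832
P = 372.30 W

372.30


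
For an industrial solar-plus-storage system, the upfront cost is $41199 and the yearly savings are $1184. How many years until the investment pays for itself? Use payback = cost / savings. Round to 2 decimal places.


Simple payback period = initial cost / annual savings
Payback = 41199 / 1184
Payback = 34.80 years

34.80


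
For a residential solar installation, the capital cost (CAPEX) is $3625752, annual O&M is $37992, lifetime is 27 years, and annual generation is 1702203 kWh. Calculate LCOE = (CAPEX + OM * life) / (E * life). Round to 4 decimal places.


Total cost = CAPEX + OM * lifetime = 3625752 + 37992 * 27 = 3625752 + 1025784 = 4651536
Total generation = annual * lifetime = 1702203 * 27 = 45959481 kWh
LCOE = 4651536 / 45959481
LCOE = 0.1012 $/kWh

0.1012


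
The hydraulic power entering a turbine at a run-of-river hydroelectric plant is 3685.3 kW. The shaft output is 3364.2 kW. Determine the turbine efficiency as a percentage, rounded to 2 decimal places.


Turbine efficiency = (output power / input power) * 100
eta = (3364.2 / 3685.3) * 100
eta = 91.29%

91.29


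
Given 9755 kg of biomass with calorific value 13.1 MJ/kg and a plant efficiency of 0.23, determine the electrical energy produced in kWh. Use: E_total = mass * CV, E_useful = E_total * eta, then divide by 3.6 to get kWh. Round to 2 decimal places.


Total energy = mass * CV = 9755 * 13.1 = 127790.5 MJ
Useful energy = total * eta = 127790.5 * 0.23 = 29391.82 MJ
Convert to kWh: 29391.82 / 3.6
Useful energy = 8164.39 kWh

8164.39


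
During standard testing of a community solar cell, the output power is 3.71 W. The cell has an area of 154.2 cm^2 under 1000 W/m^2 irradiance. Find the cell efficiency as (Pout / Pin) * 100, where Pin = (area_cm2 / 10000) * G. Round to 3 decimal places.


First compute the input power:
  Pin = area_cm2 / 10000 * G = 154.2 / 10000 * 1000 = 15.42 W
Then compute efficiency:
  Efficiency = (Pout / Pin) * 100 = (3.71 / 15.42) * 100
  Efficiency = 24.060%

24.060


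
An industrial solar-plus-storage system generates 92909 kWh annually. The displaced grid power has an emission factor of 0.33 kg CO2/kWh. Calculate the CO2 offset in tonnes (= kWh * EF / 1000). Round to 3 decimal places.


CO2 offset in kg = generation * emission_factor
CO2 offset = 92909 * 0.33 = 30659.97 kg
Convert to tonnes:
  CO2 offset = 30659.97 / 1000 = 30.660 tonnes

30.660


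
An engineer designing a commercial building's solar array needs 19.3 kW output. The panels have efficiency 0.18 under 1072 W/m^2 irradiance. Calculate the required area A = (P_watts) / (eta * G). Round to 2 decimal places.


Convert target power to watts: P = 19.3 * 1000 = 19300.0 W
Compute denominator: eta * G = 0.18 * 1072 = 192.96
Required area A = P / (eta * G) = 19300.0 / 192.96
A = 100.02 m^2

100.02


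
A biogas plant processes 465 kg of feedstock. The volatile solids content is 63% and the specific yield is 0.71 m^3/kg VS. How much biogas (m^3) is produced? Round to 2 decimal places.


Compute volatile solids:
  VS = mass * VS_fraction = 465 * 0.63 = 292.95 kg
Calculate biogas volume:
  Biogas = VS * specific_yield = 292.95 * 0.71
  Biogas = 207.99 m^3

207.99


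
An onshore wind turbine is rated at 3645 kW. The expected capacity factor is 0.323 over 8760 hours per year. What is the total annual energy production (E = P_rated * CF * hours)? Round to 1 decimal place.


Annual energy = rated_kW * capacity_factor * hours_per_year
Given: P_rated = 3645 kW, CF = 0.323, hours = 8760
E = 3645 * 0.323 * 8760
E = 10313454.6 kWh

10313454.6


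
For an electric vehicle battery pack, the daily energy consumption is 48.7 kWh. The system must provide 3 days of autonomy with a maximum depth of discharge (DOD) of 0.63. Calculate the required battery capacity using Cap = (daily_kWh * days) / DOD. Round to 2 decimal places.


Total energy needed = daily * days = 48.7 * 3 = 146.1 kWh
Account for depth of discharge:
  Cap = total_energy / DOD = 146.1 / 0.63
  Cap = 231.90 kWh

231.90


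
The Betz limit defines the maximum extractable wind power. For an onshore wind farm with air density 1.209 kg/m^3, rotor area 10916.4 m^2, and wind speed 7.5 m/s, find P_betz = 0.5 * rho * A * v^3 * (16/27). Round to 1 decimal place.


The Betz coefficient Cp_max = 16/27 = 0.5926
v^3 = 7.5^3 = 421.875
P_betz = 0.5 * rho * A * v^3 * Cp_max
P_betz = 0.5 * 1.209 * 10916.4 * 421.875 * 0.5926
P_betz = 1649741.0 W

1649741.0


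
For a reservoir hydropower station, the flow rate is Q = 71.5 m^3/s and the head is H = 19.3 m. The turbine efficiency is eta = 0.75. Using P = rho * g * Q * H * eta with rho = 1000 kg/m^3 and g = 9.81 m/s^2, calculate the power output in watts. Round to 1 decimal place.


Apply the hydropower formula P = rho * g * Q * H * eta
rho * g = 1000 * 9.81 = 9810.0
P = 9810.0 * 71.5 * 19.3 * 0.75
P = 10152982.1 W

10152982.1


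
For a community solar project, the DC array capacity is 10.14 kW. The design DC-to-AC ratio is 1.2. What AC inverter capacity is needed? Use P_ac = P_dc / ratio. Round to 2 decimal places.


The inverter AC capacity is determined by the DC/AC ratio.
Given: P_dc = 10.14 kW, DC/AC ratio = 1.2
P_ac = P_dc / ratio = 10.14 / 1.2
P_ac = 8.45 kW

8.45


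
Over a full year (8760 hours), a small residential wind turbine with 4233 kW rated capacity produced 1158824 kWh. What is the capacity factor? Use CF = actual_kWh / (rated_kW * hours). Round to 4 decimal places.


Capacity factor = actual output / maximum possible output
Maximum possible = rated * hours = 4233 * 8760 = 37081080 kWh
CF = 1158824 / 37081080
CF = 0.0313

0.0313


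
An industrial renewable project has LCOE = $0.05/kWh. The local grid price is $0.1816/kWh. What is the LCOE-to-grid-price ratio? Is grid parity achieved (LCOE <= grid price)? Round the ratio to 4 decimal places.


Compare LCOE to grid price:
  LCOE = $0.05/kWh, Grid price = $0.1816/kWh
  Ratio = LCOE / grid_price = 0.05 / 0.1816 = 0.2753
  Grid parity achieved (ratio <= 1)? yes

0.2753


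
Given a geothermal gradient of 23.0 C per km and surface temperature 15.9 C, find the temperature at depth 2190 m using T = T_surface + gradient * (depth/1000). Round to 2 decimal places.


Convert depth to km: 2190 / 1000 = 2.19 km
Temperature increase = gradient * depth_km = 23.0 * 2.19 = 50.37 C
Temperature at depth = T_surface + delta_T = 15.9 + 50.37
T = 66.27 C

66.27


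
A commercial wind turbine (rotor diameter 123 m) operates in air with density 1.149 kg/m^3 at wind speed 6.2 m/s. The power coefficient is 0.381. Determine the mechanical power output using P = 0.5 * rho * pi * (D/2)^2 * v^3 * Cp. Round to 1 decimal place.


Step 1 -- Compute swept area:
  A = pi * (D/2)^2 = pi * (123/2)^2 = 11882.29 m^2
Step 2 -- Apply wind power equation:
  P = 0.5 * rho * A * v^3 * Cp
  v^3 = 6.2^3 = 238.328
  P = 0.5 * 1.149 * 11882.29 * 238.328 * 0.381
  P = 619855.1 W

619855.1


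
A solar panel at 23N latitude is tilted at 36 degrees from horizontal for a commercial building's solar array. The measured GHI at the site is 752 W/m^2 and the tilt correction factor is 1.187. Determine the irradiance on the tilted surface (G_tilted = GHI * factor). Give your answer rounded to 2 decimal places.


Identify the given values:
  GHI = 752 W/m^2, tilt correction factor = 1.187
Apply the formula G_tilted = GHI * factor:
  G_tilted = 752 * 1.187
  G_tilted = 892.62 W/m^2

892.62


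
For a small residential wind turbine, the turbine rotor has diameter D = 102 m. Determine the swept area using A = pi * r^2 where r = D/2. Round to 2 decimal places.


Compute the rotor radius:
  r = D / 2 = 102 / 2 = 51.0 m
Calculate swept area:
  A = pi * r^2 = pi * 51.0^2
  A = 8171.28 m^2

8171.28


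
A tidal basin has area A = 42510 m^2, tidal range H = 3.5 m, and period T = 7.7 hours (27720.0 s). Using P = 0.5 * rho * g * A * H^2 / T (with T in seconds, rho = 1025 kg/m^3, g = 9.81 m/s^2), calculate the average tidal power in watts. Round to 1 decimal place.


Convert period to seconds: T = 7.7 * 3600 = 27720.0 s
H^2 = 3.5^2 = 12.25
P = 0.5 * rho * g * A * H^2 / T
P = 0.5 * 1025 * 9.81 * 42510 * 12.25 / 27720.0
P = 94448.9 W

94448.9


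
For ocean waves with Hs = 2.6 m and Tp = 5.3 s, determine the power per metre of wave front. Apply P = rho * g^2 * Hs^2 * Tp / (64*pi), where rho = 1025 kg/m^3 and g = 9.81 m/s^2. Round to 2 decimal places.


Apply wave power formula:
  g^2 = 9.81^2 = 96.2361
  Hs^2 = 2.6^2 = 6.76
  Numerator = rho * g^2 * Hs^2 * Tp = 1025 * 96.2361 * 6.76 * 5.3 = 3534145.67
  Denominator = 64 * pi = 201.0619
  P = 3534145.67 / 201.0619 = 17577.40 W/m

17577.40


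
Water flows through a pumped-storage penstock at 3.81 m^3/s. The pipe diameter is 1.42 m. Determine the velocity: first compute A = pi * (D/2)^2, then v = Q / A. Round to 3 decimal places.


Compute pipe cross-sectional area:
  A = pi * (D/2)^2 = pi * (1.42/2)^2 = 1.5837 m^2
Calculate velocity:
  v = Q / A = 3.81 / 1.5837
  v = 2.406 m/s

2.406


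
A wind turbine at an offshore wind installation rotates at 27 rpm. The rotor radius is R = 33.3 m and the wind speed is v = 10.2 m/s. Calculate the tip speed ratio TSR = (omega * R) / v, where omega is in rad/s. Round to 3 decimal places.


Convert rotational speed to rad/s:
  omega = 27 * 2 * pi / 60 = 2.8274 rad/s
Compute tip speed:
  v_tip = omega * R = 2.8274 * 33.3 = 94.154 m/s
Tip speed ratio:
  TSR = v_tip / v_wind = 94.154 / 10.2 = 9.231

9.231


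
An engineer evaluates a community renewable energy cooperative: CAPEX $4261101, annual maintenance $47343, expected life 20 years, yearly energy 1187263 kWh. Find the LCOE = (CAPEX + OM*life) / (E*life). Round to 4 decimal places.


Total cost = CAPEX + OM * lifetime = 4261101 + 47343 * 20 = 4261101 + 946860 = 5207961
Total generation = annual * lifetime = 1187263 * 20 = 23745260 kWh
LCOE = 5207961 / 23745260
LCOE = 0.2193 $/kWh

0.2193


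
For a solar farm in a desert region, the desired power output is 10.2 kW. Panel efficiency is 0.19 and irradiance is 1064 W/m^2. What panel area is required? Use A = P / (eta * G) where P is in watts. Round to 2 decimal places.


Convert target power to watts: P = 10.2 * 1000 = 10200.0 W
Compute denominator: eta * G = 0.19 * 1064 = 202.16
Required area A = P / (eta * G) = 10200.0 / 202.16
A = 50.46 m^2

50.46


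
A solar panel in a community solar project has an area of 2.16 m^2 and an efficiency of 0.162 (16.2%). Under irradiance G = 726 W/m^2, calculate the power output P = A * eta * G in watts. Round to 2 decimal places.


Use the solar power formula P = A * eta * G.
Given: A = 2.16 m^2, eta = 0.162, G = 726 W/m^2
P = 2.16 * 0.162 * 726
P = 254.04 W

254.04


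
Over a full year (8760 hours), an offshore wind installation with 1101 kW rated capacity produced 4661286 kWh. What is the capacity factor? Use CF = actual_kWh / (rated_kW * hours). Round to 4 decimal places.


Capacity factor = actual output / maximum possible output
Maximum possible = rated * hours = 1101 * 8760 = 9644760 kWh
CF = 4661286 / 9644760
CF = 0.4833

0.4833


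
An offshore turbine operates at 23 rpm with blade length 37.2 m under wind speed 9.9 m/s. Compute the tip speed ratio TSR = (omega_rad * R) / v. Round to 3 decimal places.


Convert rotational speed to rad/s:
  omega = 23 * 2 * pi / 60 = 2.4086 rad/s
Compute tip speed:
  v_tip = omega * R = 2.4086 * 37.2 = 89.598 m/s
Tip speed ratio:
  TSR = v_tip / v_wind = 89.598 / 9.9 = 9.050

9.050


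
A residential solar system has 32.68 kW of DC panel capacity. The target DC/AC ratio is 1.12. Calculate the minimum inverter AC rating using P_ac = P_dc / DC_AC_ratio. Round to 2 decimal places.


The inverter AC capacity is determined by the DC/AC ratio.
Given: P_dc = 32.68 kW, DC/AC ratio = 1.12
P_ac = P_dc / ratio = 32.68 / 1.12
P_ac = 29.18 kW

29.18


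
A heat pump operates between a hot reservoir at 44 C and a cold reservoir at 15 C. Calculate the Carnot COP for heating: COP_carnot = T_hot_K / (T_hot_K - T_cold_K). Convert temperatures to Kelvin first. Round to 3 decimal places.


Convert to Kelvin:
  T_hot = 44 + 273.15 = 317.15 K
  T_cold = 15 + 273.15 = 288.15 K
Apply Carnot COP formula:
  COP = T_hot_K / (T_hot_K - T_cold_K) = 317.15 / 29.0
  COP = 10.936

10.936


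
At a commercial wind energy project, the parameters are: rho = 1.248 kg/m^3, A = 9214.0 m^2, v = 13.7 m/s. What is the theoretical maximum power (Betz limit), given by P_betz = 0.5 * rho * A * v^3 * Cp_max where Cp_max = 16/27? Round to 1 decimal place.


The Betz coefficient Cp_max = 16/27 = 0.5926
v^3 = 13.7^3 = 2571.353
P_betz = 0.5 * rho * A * v^3 * Cp_max
P_betz = 0.5 * 1.248 * 9214.0 * 2571.353 * 0.5926
P_betz = 8760940.2 W

8760940.2


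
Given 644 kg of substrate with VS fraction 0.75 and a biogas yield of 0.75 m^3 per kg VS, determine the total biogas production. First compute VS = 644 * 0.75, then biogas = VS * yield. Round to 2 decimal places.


Compute volatile solids:
  VS = mass * VS_fraction = 644 * 0.75 = 483.0 kg
Calculate biogas volume:
  Biogas = VS * specific_yield = 483.0 * 0.75
  Biogas = 362.25 m^3

362.25


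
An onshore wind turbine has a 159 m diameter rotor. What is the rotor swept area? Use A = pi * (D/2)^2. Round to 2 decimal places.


Compute the rotor radius:
  r = D / 2 = 159 / 2 = 79.5 m
Calculate swept area:
  A = pi * r^2 = pi * 79.5^2
  A = 19855.65 m^2

19855.65


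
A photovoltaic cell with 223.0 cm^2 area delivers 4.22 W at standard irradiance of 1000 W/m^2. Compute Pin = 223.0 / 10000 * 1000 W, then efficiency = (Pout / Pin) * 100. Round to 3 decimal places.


First compute the input power:
  Pin = area_cm2 / 10000 * G = 223.0 / 10000 * 1000 = 22.3 W
Then compute efficiency:
  Efficiency = (Pout / Pin) * 100 = (4.22 / 22.3) * 100
  Efficiency = 18.924%

18.924


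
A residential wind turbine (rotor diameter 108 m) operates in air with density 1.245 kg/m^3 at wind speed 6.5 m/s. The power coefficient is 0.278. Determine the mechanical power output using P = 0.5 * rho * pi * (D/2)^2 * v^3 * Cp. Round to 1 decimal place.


Step 1 -- Compute swept area:
  A = pi * (D/2)^2 = pi * (108/2)^2 = 9160.88 m^2
Step 2 -- Apply wind power equation:
  P = 0.5 * rho * A * v^3 * Cp
  v^3 = 6.5^3 = 274.625
  P = 0.5 * 1.245 * 9160.88 * 274.625 * 0.278
  P = 435373.1 W

435373.1


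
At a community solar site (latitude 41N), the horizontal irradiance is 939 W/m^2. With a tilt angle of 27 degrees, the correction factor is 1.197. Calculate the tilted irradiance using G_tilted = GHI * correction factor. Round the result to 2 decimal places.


Identify the given values:
  GHI = 939 W/m^2, tilt correction factor = 1.197
Apply the formula G_tilted = GHI * factor:
  G_tilted = 939 * 1.197
  G_tilted = 1123.98 W/m^2

1123.98


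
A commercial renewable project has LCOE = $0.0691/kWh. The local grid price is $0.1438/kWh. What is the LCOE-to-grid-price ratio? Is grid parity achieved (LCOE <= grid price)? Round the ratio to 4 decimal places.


Compare LCOE to grid price:
  LCOE = $0.0691/kWh, Grid price = $0.1438/kWh
  Ratio = LCOE / grid_price = 0.0691 / 0.1438 = 0.4805
  Grid parity achieved (ratio <= 1)? yes

0.4805


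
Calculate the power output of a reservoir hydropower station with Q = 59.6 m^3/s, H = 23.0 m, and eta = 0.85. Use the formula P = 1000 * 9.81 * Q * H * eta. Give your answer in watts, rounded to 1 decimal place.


Apply the hydropower formula P = rho * g * Q * H * eta
rho * g = 1000 * 9.81 = 9810.0
P = 9810.0 * 59.6 * 23.0 * 0.85
P = 11430415.8 W

11430415.8


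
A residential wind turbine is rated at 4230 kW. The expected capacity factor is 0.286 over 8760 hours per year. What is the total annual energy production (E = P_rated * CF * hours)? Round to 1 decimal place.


Annual energy = rated_kW * capacity_factor * hours_per_year
Given: P_rated = 4230 kW, CF = 0.286, hours = 8760
E = 4230 * 0.286 * 8760
E = 10597672.8 kWh

10597672.8


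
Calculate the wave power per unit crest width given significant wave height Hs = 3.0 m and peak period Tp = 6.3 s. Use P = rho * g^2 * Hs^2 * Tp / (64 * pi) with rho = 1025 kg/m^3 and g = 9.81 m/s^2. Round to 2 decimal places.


Apply wave power formula:
  g^2 = 9.81^2 = 96.2361
  Hs^2 = 3.0^2 = 9.0
  Numerator = rho * g^2 * Hs^2 * Tp = 1025 * 96.2361 * 9.0 * 6.3 = 5593001.54
  Denominator = 64 * pi = 201.0619
  P = 5593001.54 / 201.0619 = 27817.31 W/m

27817.31


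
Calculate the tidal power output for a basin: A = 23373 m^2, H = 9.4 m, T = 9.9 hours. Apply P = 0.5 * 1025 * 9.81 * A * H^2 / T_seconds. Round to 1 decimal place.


Convert period to seconds: T = 9.9 * 3600 = 35640.0 s
H^2 = 9.4^2 = 88.36
P = 0.5 * rho * g * A * H^2 / T
P = 0.5 * 1025 * 9.81 * 23373 * 88.36 / 35640.0
P = 291336.8 W

291336.8


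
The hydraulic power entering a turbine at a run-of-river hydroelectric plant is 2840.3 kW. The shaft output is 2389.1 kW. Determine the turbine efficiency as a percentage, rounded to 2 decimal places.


Turbine efficiency = (output power / input power) * 100
eta = (2389.1 / 2840.3) * 100
eta = 84.11%

84.11


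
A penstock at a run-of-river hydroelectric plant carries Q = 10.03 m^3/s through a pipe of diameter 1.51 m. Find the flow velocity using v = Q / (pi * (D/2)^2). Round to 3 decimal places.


Compute pipe cross-sectional area:
  A = pi * (D/2)^2 = pi * (1.51/2)^2 = 1.7908 m^2
Calculate velocity:
  v = Q / A = 10.03 / 1.7908
  v = 5.601 m/s

5.601


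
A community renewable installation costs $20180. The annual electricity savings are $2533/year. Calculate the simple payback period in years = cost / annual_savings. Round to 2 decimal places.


Simple payback period = initial cost / annual savings
Payback = 20180 / 2533
Payback = 7.97 years

7.97


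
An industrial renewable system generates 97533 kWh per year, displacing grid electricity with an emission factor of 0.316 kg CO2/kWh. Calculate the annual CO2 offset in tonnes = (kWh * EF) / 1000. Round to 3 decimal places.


CO2 offset in kg = generation * emission_factor
CO2 offset = 97533 * 0.316 = 30820.43 kg
Convert to tonnes:
  CO2 offset = 30820.43 / 1000 = 30.820 tonnes

30.820


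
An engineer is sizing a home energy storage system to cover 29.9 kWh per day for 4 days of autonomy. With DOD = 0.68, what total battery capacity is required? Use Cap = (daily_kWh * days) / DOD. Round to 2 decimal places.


Total energy needed = daily * days = 29.9 * 4 = 119.6 kWh
Account for depth of discharge:
  Cap = total_energy / DOD = 119.6 / 0.68
  Cap = 175.88 kWh

175.88


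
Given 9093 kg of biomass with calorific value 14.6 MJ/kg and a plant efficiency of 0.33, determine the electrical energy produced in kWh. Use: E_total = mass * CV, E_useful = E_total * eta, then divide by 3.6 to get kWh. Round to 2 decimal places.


Total energy = mass * CV = 9093 * 14.6 = 132757.8 MJ
Useful energy = total * eta = 132757.8 * 0.33 = 43810.07 MJ
Convert to kWh: 43810.07 / 3.6
Useful energy = 12169.47 kWh

12169.47


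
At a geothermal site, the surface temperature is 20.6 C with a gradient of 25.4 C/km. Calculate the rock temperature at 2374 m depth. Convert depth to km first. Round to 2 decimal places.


Convert depth to km: 2374 / 1000 = 2.374 km
Temperature increase = gradient * depth_km = 25.4 * 2.374 = 60.3 C
Temperature at depth = T_surface + delta_T = 20.6 + 60.3
T = 80.90 C

80.90


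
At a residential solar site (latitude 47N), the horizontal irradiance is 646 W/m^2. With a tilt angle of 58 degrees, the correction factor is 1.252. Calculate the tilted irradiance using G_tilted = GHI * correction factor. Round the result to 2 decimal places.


Identify the given values:
  GHI = 646 W/m^2, tilt correction factor = 1.252
Apply the formula G_tilted = GHI * factor:
  G_tilted = 646 * 1.252
  G_tilted = 808.79 W/m^2

808.79


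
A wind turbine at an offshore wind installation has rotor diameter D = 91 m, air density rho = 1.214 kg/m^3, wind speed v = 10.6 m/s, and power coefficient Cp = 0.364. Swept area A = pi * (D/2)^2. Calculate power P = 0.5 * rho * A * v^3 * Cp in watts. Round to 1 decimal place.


Step 1 -- Compute swept area:
  A = pi * (D/2)^2 = pi * (91/2)^2 = 6503.88 m^2
Step 2 -- Apply wind power equation:
  P = 0.5 * rho * A * v^3 * Cp
  v^3 = 10.6^3 = 1191.016
  P = 0.5 * 1.214 * 6503.88 * 1191.016 * 0.364
  P = 1711513.5 W

1711513.5


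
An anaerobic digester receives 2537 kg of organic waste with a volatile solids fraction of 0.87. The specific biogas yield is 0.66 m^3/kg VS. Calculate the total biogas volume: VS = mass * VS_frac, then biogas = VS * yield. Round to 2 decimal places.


Compute volatile solids:
  VS = mass * VS_fraction = 2537 * 0.87 = 2207.19 kg
Calculate biogas volume:
  Biogas = VS * specific_yield = 2207.19 * 0.66
  Biogas = 1456.75 m^3

1456.75


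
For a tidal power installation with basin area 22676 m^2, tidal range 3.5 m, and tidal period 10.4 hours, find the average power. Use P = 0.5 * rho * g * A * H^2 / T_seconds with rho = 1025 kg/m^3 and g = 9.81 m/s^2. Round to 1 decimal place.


Convert period to seconds: T = 10.4 * 3600 = 37440.0 s
H^2 = 3.5^2 = 12.25
P = 0.5 * rho * g * A * H^2 / T
P = 0.5 * 1025 * 9.81 * 22676 * 12.25 / 37440.0
P = 37301.8 W

37301.8


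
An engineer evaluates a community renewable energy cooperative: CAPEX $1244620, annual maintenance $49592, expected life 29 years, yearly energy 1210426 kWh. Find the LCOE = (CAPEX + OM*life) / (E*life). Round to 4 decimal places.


Total cost = CAPEX + OM * lifetime = 1244620 + 49592 * 29 = 1244620 + 1438168 = 2682788
Total generation = annual * lifetime = 1210426 * 29 = 35102354 kWh
LCOE = 2682788 / 35102354
LCOE = 0.0764 $/kWh

0.0764


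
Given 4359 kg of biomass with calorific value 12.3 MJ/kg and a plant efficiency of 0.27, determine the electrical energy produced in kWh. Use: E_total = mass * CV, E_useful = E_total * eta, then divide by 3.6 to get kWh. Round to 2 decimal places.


Total energy = mass * CV = 4359 * 12.3 = 53615.7 MJ
Useful energy = total * eta = 53615.7 * 0.27 = 14476.24 MJ
Convert to kWh: 14476.24 / 3.6
Useful energy = 4021.18 kWh

4021.18


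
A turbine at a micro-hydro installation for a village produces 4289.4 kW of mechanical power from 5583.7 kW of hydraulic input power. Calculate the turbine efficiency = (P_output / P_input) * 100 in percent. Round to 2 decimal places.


Turbine efficiency = (output power / input power) * 100
eta = (4289.4 / 5583.7) * 100
eta = 76.82%

76.82


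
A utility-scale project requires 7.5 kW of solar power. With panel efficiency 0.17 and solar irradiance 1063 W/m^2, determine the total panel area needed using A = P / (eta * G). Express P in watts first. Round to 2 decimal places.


Convert target power to watts: P = 7.5 * 1000 = 7500.0 W
Compute denominator: eta * G = 0.17 * 1063 = 180.71
Required area A = P / (eta * G) = 7500.0 / 180.71
A = 41.50 m^2

41.50


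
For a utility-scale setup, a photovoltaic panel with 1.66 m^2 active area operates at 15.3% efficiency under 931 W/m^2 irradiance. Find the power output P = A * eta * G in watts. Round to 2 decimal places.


Use the solar power formula P = A * eta * G.
Given: A = 1.66 m^2, eta = 0.153, G = 931 W/m^2
P = 1.66 * 0.153 * 931
P = 236.46 W

236.46


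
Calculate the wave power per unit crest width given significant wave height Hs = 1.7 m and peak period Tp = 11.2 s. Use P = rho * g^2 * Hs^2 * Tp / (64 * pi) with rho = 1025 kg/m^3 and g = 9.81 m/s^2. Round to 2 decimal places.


Apply wave power formula:
  g^2 = 9.81^2 = 96.2361
  Hs^2 = 1.7^2 = 2.89
  Numerator = rho * g^2 * Hs^2 * Tp = 1025 * 96.2361 * 2.89 * 11.2 = 3192844.34
  Denominator = 64 * pi = 201.0619
  P = 3192844.34 / 201.0619 = 15879.90 W/m

15879.90


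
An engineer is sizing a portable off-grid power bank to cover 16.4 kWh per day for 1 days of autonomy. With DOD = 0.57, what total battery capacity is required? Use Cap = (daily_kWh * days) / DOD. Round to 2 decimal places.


Total energy needed = daily * days = 16.4 * 1 = 16.4 kWh
Account for depth of discharge:
  Cap = total_energy / DOD = 16.4 / 0.57
  Cap = 28.77 kWh

28.77


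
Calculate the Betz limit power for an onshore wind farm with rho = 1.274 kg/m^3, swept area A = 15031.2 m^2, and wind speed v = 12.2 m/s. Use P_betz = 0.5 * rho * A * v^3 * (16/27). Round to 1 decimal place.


The Betz coefficient Cp_max = 16/27 = 0.5926
v^3 = 12.2^3 = 1815.848
P_betz = 0.5 * rho * A * v^3 * Cp_max
P_betz = 0.5 * 1.274 * 15031.2 * 1815.848 * 0.5926
P_betz = 10303120.9 W

10303120.9


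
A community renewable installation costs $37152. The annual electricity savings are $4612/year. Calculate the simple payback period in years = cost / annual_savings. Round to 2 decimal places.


Simple payback period = initial cost / annual savings
Payback = 37152 / 4612
Payback = 8.06 years

8.06


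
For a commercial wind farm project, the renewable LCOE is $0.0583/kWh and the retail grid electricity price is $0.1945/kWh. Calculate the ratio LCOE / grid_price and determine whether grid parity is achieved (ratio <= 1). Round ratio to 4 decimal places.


Compare LCOE to grid price:
  LCOE = $0.0583/kWh, Grid price = $0.1945/kWh
  Ratio = LCOE / grid_price = 0.0583 / 0.1945 = 0.2997
  Grid parity achieved (ratio <= 1)? yes

0.2997


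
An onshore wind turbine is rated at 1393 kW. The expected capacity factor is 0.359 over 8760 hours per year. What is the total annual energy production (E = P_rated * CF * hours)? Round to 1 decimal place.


Annual energy = rated_kW * capacity_factor * hours_per_year
Given: P_rated = 1393 kW, CF = 0.359, hours = 8760
E = 1393 * 0.359 * 8760
E = 4380762.1 kWh

4380762.1


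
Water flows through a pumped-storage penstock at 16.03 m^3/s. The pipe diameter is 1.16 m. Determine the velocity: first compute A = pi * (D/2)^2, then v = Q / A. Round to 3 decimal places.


Compute pipe cross-sectional area:
  A = pi * (D/2)^2 = pi * (1.16/2)^2 = 1.0568 m^2
Calculate velocity:
  v = Q / A = 16.03 / 1.0568
  v = 15.168 m/s

15.168


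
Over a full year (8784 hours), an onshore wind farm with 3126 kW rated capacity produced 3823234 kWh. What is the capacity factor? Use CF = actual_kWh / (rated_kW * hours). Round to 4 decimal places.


Capacity factor = actual output / maximum possible output
Maximum possible = rated * hours = 3126 * 8784 = 27458784 kWh
CF = 3823234 / 27458784
CF = 0.1392

0.1392


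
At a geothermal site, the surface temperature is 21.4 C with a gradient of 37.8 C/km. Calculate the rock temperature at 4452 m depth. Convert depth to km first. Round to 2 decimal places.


Convert depth to km: 4452 / 1000 = 4.452 km
Temperature increase = gradient * depth_km = 37.8 * 4.452 = 168.29 C
Temperature at depth = T_surface + delta_T = 21.4 + 168.29
T = 189.69 C

189.69


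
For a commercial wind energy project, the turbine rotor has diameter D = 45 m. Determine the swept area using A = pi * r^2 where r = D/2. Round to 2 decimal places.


Compute the rotor radius:
  r = D / 2 = 45 / 2 = 22.5 m
Calculate swept area:
  A = pi * r^2 = pi * 22.5^2
  A = 1590.43 m^2

1590.43


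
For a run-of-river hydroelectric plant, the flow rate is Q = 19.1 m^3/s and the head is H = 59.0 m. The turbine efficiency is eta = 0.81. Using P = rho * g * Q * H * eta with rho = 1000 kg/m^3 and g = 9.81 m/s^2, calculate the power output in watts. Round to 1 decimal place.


Apply the hydropower formula P = rho * g * Q * H * eta
rho * g = 1000 * 9.81 = 9810.0
P = 9810.0 * 19.1 * 59.0 * 0.81
P = 8954460.1 W

8954460.1


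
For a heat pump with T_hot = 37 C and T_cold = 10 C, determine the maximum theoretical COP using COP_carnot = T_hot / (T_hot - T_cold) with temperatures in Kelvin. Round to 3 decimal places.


Convert to Kelvin:
  T_hot = 37 + 273.15 = 310.15 K
  T_cold = 10 + 273.15 = 283.15 K
Apply Carnot COP formula:
  COP = T_hot_K / (T_hot_K - T_cold_K) = 310.15 / 27.0
  COP = 11.487

11.487


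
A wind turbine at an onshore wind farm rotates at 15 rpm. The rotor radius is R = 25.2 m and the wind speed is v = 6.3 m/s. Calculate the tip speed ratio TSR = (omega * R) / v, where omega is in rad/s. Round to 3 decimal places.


Convert rotational speed to rad/s:
  omega = 15 * 2 * pi / 60 = 1.5708 rad/s
Compute tip speed:
  v_tip = omega * R = 1.5708 * 25.2 = 39.584 m/s
Tip speed ratio:
  TSR = v_tip / v_wind = 39.584 / 6.3 = 6.283

6.283


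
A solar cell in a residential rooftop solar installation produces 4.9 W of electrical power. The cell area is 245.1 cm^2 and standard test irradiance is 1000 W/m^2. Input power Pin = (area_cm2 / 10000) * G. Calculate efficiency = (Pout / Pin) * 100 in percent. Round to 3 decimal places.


First compute the input power:
  Pin = area_cm2 / 10000 * G = 245.1 / 10000 * 1000 = 24.51 W
Then compute efficiency:
  Efficiency = (Pout / Pin) * 100 = (4.9 / 24.51) * 100
  Efficiency = 19.992%

19.992


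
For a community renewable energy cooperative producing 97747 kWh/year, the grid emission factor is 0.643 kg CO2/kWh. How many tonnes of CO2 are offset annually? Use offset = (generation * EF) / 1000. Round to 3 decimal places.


CO2 offset in kg = generation * emission_factor
CO2 offset = 97747 * 0.643 = 62851.32 kg
Convert to tonnes:
  CO2 offset = 62851.32 / 1000 = 62.851 tonnes

62.851


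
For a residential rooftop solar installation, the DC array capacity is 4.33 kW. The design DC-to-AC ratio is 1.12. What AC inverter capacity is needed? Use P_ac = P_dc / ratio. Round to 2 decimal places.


The inverter AC capacity is determined by the DC/AC ratio.
Given: P_dc = 4.33 kW, DC/AC ratio = 1.12
P_ac = P_dc / ratio = 4.33 / 1.12
P_ac = 3.87 kW

3.87


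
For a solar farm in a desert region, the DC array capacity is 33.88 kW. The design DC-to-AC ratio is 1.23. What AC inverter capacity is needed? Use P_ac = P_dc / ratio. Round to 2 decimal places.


The inverter AC capacity is determined by the DC/AC ratio.
Given: P_dc = 33.88 kW, DC/AC ratio = 1.23
P_ac = P_dc / ratio = 33.88 / 1.23
P_ac = 27.54 kW

27.54


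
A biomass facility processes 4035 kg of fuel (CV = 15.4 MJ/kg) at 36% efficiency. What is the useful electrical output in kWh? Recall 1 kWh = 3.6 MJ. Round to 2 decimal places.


Total energy = mass * CV = 4035 * 15.4 = 62139.0 MJ
Useful energy = total * eta = 62139.0 * 0.36 = 22370.04 MJ
Convert to kWh: 22370.04 / 3.6
Useful energy = 6213.90 kWh

6213.90


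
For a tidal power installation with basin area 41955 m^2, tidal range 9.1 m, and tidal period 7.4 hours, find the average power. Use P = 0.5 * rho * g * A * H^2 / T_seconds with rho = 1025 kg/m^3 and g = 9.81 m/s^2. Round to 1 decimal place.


Convert period to seconds: T = 7.4 * 3600 = 26640.0 s
H^2 = 9.1^2 = 82.81
P = 0.5 * rho * g * A * H^2 / T
P = 0.5 * 1025 * 9.81 * 41955 * 82.81 / 26640.0
P = 655684.9 W

655684.9


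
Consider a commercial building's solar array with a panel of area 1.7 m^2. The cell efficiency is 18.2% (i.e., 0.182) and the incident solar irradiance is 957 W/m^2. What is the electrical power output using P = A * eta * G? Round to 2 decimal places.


Use the solar power formula P = A * eta * G.
Given: A = 1.7 m^2, eta = 0.182, G = 957 W/m^2
P = 1.7 * 0.182 * 957
P = 296.10 W

296.10


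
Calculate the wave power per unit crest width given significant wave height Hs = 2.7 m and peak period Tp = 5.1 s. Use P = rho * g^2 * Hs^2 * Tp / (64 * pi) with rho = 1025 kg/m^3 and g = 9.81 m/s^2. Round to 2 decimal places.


Apply wave power formula:
  g^2 = 9.81^2 = 96.2361
  Hs^2 = 2.7^2 = 7.29
  Numerator = rho * g^2 * Hs^2 * Tp = 1025 * 96.2361 * 7.29 * 5.1 = 3667411.01
  Denominator = 64 * pi = 201.0619
  P = 3667411.01 / 201.0619 = 18240.21 W/m

18240.21


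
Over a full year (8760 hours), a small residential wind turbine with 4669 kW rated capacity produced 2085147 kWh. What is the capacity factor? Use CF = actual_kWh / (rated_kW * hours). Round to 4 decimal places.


Capacity factor = actual output / maximum possible output
Maximum possible = rated * hours = 4669 * 8760 = 40900440 kWh
CF = 2085147 / 40900440
CF = 0.0510

0.0510


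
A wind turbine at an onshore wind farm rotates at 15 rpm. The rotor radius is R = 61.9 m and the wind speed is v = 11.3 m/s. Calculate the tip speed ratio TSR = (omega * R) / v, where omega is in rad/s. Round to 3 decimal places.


Convert rotational speed to rad/s:
  omega = 15 * 2 * pi / 60 = 1.5708 rad/s
Compute tip speed:
  v_tip = omega * R = 1.5708 * 61.9 = 97.232 m/s
Tip speed ratio:
  TSR = v_tip / v_wind = 97.232 / 11.3 = 8.605

8.605


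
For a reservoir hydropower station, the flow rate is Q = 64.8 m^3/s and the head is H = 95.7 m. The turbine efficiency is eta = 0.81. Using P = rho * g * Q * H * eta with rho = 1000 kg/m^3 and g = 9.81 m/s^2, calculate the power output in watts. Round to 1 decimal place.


Apply the hydropower formula P = rho * g * Q * H * eta
rho * g = 1000 * 9.81 = 9810.0
P = 9810.0 * 64.8 * 95.7 * 0.81
P = 49276626.7 W

49276626.7


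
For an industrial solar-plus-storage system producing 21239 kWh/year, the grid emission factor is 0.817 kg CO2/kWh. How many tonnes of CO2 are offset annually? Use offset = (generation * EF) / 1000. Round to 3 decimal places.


CO2 offset in kg = generation * emission_factor
CO2 offset = 21239 * 0.817 = 17352.26 kg
Convert to tonnes:
  CO2 offset = 17352.26 / 1000 = 17.352 tonnes

17.352


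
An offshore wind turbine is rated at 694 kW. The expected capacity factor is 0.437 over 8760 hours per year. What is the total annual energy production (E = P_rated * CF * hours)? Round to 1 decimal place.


Annual energy = rated_kW * capacity_factor * hours_per_year
Given: P_rated = 694 kW, CF = 0.437, hours = 8760
E = 694 * 0.437 * 8760
E = 2656715.3 kWh

2656715.3


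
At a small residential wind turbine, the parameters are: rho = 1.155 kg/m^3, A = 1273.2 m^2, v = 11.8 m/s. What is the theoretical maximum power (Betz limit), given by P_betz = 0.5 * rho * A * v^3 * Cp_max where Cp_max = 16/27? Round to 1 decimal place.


The Betz coefficient Cp_max = 16/27 = 0.5926
v^3 = 11.8^3 = 1643.032
P_betz = 0.5 * rho * A * v^3 * Cp_max
P_betz = 0.5 * 1.155 * 1273.2 * 1643.032 * 0.5926
P_betz = 715897.5 W

715897.5


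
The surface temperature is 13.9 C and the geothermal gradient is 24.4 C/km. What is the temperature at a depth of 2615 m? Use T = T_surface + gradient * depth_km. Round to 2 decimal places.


Convert depth to km: 2615 / 1000 = 2.615 km
Temperature increase = gradient * depth_km = 24.4 * 2.615 = 63.81 C
Temperature at depth = T_surface + delta_T = 13.9 + 63.81
T = 77.71 C

77.71


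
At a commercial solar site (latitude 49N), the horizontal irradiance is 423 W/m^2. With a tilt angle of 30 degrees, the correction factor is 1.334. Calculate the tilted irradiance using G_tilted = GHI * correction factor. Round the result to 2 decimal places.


Identify the given values:
  GHI = 423 W/m^2, tilt correction factor = 1.334
Apply the formula G_tilted = GHI * factor:
  G_tilted = 423 * 1.334
  G_tilted = 564.28 W/m^2

564.28


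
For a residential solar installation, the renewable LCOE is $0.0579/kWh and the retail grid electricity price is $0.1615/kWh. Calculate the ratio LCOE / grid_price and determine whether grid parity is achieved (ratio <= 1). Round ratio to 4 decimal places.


Compare LCOE to grid price:
  LCOE = $0.0579/kWh, Grid price = $0.1615/kWh
  Ratio = LCOE / grid_price = 0.0579 / 0.1615 = 0.3585
  Grid parity achieved (ratio <= 1)? yes

0.3585
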